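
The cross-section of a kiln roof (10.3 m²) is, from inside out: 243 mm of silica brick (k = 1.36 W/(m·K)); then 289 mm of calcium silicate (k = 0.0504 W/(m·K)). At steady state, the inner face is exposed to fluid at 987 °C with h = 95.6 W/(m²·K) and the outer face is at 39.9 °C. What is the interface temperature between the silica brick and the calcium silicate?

T = 957 °C

Series thermal resistances, inner to outer:
  R_conv,in = 1/(hA) = 1/(95.6·10.3) = 0.001016 K/W
  R_silica brick = L/(kA) = 0.243/(1.36·10.3) = 0.01735 K/W
  R_calcium silicate = L/(kA) = 0.289/(0.0504·10.3) = 0.5567 K/W
ΣR = 0.001016 + 0.01735 + 0.5567 = 0.5751 K/W
Q = ΔT/ΣR = (987 °C − 39.9 °C)/0.5751 = 1647 W
From the inner boundary to the silica brick/calcium silicate interface, ΣR_partial = 0.01837 K/W.
T_interface = T_in − Q·ΣR_partial = 987 °C − (1647)(0.01837) = 957 °C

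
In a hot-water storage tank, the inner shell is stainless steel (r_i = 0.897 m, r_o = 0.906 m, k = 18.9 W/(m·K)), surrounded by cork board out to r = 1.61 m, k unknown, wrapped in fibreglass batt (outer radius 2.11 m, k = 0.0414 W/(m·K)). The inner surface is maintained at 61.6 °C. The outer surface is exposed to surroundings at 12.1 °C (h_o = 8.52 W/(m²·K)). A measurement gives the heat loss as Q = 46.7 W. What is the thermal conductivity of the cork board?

k = 0.0496 W/m·K

ΣR = ΔT/Q = |61.6 − 12.1|/46.7 = 1.060 K/W
Known resistances:
  R_stainless steel = (1/0.897 − 1/0.906)/(4πk) = 0.01107/(4π·18.9) = 4.663×10^-5 K/W
  R_fibreglass batt = (1/1.61 − 1/2.11)/(4πk) = 0.1472/(4π·0.0414) = 0.2829 K/W
  R_conv,out = 1/(4πr²h) = 1/(4π·2.11²·8.52) = 0.002098 K/W
R_cork board = ΣR − ΣR_known = 1.060 − 0.2850 = 0.7750 K/W
(1/r₁−1/r₂)/(4πk) = 0.7750 ⇒ k = 0.4826/(4π·0.7750) = 0.0496 W/m·K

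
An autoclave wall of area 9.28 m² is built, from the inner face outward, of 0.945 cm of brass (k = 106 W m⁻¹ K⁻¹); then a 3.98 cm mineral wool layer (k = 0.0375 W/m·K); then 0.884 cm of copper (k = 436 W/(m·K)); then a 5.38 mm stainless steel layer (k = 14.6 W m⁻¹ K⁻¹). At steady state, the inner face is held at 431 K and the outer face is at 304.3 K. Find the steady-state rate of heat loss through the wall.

Resistance network (inner→outer):
  R_brass = L/(kA) = 0.00945/(106·9.28) = 9.607×10^-6 K/W
  R_mineral wool = L/(kA) = 0.0398/(0.0375·9.28) = 0.1144 K/W
  R_copper = L/(kA) = 0.00884/(436·9.28) = 2.185×10^-6 K/W
  R_stainless steel = L/(kA) = 0.00538/(14.6·9.28) = 3.971×10^-5 K/W
ΣR = 9.607×10^-6 + 0.1144 + 2.185×10^-6 + 3.971×10^-5 = 0.1145 K/W
Q = ΔT/ΣR = (431 K − 304.3 K)/0.1145 = 1110 W

Q = 1110 W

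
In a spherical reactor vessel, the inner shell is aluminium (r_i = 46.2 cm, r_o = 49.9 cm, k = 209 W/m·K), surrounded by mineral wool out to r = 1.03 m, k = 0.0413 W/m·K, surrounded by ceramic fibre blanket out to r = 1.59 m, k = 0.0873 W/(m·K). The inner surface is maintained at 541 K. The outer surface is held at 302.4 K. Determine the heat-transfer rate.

Q = 104 W

Resistance network (inner→outer):
  R_aluminium = (1/0.462 − 1/0.499)/(4πk) = 0.1605/(4π·209) = 6.111×10^-5 K/W
  R_mineral wool = (1/0.499 − 1/1.03)/(4πk) = 1.033/(4π·0.0413) = 1.991 K/W
  R_ceramic fibre blanket = (1/1.03 − 1/1.59)/(4πk) = 0.3419/(4π·0.0873) = 0.3117 K/W
ΣR = 6.111×10^-5 + 1.991 + 0.3117 = 2.303 K/W
Q = ΔT/ΣR = (541 K − 302.4 K)/2.303 = 104 W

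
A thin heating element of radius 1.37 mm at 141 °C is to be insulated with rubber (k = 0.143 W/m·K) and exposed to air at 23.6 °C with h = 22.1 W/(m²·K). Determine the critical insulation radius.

For a cylinder, r_cr = k_ins/h = 0.143/22.1 = 0.00647 m = 0.647 cm

r_cr = 0.647 cm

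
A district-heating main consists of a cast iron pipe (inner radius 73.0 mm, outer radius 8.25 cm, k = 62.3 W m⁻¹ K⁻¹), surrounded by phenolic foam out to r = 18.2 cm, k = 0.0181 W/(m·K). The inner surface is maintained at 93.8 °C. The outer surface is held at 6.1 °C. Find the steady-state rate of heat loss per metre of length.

Q' = 12.6 W/m

Series thermal resistances, inner to outer:
  R'_cast iron = ln(0.0825/0.0730)/(2πk) = 0.1223/(2π·62.3) = 3.125×10^-4 m·K/W
  R'_phenolic foam = ln(0.182/0.0825)/(2πk) = 0.7912/(2π·0.0181) = 6.957 m·K/W
ΣR = 3.125×10^-4 + 6.957 = 6.957 m·K/W
Q' = ΔT/ΣR = (93.8 °C − 6.1 °C)/6.957 = 12.6 W/m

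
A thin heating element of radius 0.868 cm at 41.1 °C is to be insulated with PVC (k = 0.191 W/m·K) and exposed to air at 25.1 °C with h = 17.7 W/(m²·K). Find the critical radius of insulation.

r_cr = 1.08 cm

For a cylinder, r_cr = k_ins/h = 0.191/17.7 = 0.0108 m = 1.08 cm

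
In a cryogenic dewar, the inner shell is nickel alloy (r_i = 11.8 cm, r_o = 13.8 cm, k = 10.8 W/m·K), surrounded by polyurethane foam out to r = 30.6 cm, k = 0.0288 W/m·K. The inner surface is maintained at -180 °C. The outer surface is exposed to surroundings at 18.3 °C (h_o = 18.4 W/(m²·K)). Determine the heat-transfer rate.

Q = 17.9 W

Treat each layer as a resistance in series:
  R_nickel alloy = (1/0.118 − 1/0.138)/(4πk) = 1.228/(4π·10.8) = 0.009050 K/W
  R_polyurethane foam = (1/0.138 − 1/0.306)/(4πk) = 3.978/(4π·0.0288) = 10.99 K/W
  R_conv,out = 1/(4πr²h) = 1/(4π·0.306²·18.4) = 0.04619 K/W
ΣR = 0.009050 + 10.99 + 0.04619 = 11.05 K/W
Q = ΔT/ΣR = (-180 °C − 18.3 °C)/11.05 = -17.9 W
(Negative Q ⇒ heat flows inward; heat gain = 17.9 W.)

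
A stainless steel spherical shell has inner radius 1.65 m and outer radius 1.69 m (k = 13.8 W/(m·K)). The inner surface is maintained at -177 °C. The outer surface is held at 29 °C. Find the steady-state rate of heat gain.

Q = 4πk·ΔT/(1/r₁ − 1/r₂) = 4π × 13.8 × 206 / (1/1.65 − 1/1.69) = 2.49×10^6 W

Q = 2490 kW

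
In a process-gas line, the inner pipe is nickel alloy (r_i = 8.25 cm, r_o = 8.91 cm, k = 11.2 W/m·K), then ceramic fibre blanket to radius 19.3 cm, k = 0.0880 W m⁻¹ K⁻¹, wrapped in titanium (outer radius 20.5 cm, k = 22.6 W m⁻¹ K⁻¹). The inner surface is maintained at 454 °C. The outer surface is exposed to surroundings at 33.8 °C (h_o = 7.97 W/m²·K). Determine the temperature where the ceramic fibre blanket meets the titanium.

T = 61.3 °C

Series thermal resistances, inner to outer:
  R'_nickel alloy = ln(0.0891/0.0825)/(2πk) = 0.07696/(2π·11.2) = 0.001094 m·K/W
  R'_ceramic fibre blanket = ln(0.193/0.0891)/(2πk) = 0.7729/(2π·0.0880) = 1.398 m·K/W
  R'_titanium = ln(0.205/0.193)/(2πk) = 0.06032/(2π·22.6) = 4.248×10^-4 m·K/W
  R'_conv,out = 1/(2πr h) = 1/(2π·0.205·7.97) = 0.09741 m·K/W
ΣR = 0.001094 + 1.398 + 4.248×10^-4 + 0.09741 = 1.497 m·K/W
Q' = ΔT/ΣR = (454 °C − 33.8 °C)/1.497 = 280.7 W/m
From the inner boundary to the ceramic fibre blanket/titanium interface, ΣR_partial = 1.399 m·K/W.
T_interface = T_in − Q'·ΣR_partial = 454 °C − (280.7)(1.399) = 61.3 °C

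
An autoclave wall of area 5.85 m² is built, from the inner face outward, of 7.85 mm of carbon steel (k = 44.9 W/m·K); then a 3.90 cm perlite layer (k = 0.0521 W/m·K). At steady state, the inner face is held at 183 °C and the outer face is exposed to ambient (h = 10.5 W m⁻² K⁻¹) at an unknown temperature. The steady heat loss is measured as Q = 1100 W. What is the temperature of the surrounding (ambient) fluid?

T_out = 24.3 °C

Series resistances:
  R_carbon steel = L/(kA) = 0.00785/(44.9·5.85) = 2.989×10^-5 K/W
  R_perlite = L/(kA) = 0.0390/(0.0521·5.85) = 0.1280 K/W
  R_conv,out = 1/(hA) = 1/(10.5·5.85) = 0.01628 K/W
ΣR = 0.1443 K/W
ΔT = Q·ΣR = 1100 × 0.1443 = 158.7 K
Heat flows outward, so T_out = T_in − ΔT = 183 − 158.7 = 24.3 °C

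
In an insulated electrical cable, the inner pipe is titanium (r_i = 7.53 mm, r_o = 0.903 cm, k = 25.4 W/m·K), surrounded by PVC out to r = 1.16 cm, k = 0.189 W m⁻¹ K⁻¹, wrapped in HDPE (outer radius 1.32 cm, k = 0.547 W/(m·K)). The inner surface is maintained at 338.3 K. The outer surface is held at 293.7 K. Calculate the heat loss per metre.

Q' = 179 W/m

Resistance network (inner→outer):
  R'_titanium = ln(0.00903/0.00753)/(2πk) = 0.1817/(2π·25.4) = 0.001138 m·K/W
  R'_PVC = ln(0.0116/0.00903)/(2πk) = 0.2505/(2π·0.189) = 0.2109 m·K/W
  R'_HDPE = ln(0.0132/0.0116)/(2πk) = 0.1292/(2π·0.547) = 0.03760 m·K/W
ΣR = 0.001138 + 0.2109 + 0.03760 = 0.2496 m·K/W
Q' = ΔT/ΣR = (338.3 K − 293.7 K)/0.2496 = 179 W/m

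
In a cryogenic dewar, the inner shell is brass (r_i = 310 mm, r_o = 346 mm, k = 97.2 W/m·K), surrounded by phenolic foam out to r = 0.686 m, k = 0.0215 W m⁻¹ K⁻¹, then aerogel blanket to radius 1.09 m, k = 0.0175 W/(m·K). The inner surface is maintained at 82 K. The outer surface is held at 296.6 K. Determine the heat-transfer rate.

Q = 27.7 W

Series thermal resistances, inner to outer:
  R_brass = (1/0.310 − 1/0.346)/(4πk) = 0.3356/(4π·97.2) = 2.748×10^-4 K/W
  R_phenolic foam = (1/0.346 − 1/0.686)/(4πk) = 1.432/(4π·0.0215) = 5.302 K/W
  R_aerogel blanket = (1/0.686 − 1/1.09)/(4πk) = 0.5403/(4π·0.0175) = 2.457 K/W
ΣR = 2.748×10^-4 + 5.302 + 2.457 = 7.759 K/W
Q = ΔT/ΣR = (82 K − 296.6 K)/7.759 = -27.7 W
(Negative Q ⇒ heat flows inward; heat gain = 27.7 W.)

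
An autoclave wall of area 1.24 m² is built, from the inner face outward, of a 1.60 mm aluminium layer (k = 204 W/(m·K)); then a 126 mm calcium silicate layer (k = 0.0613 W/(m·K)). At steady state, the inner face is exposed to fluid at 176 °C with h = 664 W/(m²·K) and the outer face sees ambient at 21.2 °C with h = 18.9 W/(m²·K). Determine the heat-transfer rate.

Treat each layer as a resistance in series:
  R_conv,in = 1/(hA) = 1/(664·1.24) = 0.001215 K/W
  R_aluminium = L/(kA) = 0.00160/(204·1.24) = 6.325×10^-6 K/W
  R_calcium silicate = L/(kA) = 0.126/(0.0613·1.24) = 1.658 K/W
  R_conv,out = 1/(hA) = 1/(18.9·1.24) = 0.04267 K/W
ΣR = 0.001215 + 6.325×10^-6 + 1.658 + 0.04267 = 1.702 K/W
Q = ΔT/ΣR = (176 °C − 21.2 °C)/1.702 = 91.0 W

Q = 91.0 W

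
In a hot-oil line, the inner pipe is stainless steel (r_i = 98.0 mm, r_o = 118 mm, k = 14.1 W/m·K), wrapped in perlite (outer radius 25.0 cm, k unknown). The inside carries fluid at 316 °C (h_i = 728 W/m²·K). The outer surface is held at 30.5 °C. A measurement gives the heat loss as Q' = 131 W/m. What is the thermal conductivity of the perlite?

k = 0.0549 W/m·K

ΣR = ΔT/Q' = |316 − 30.5|/131 = 2.179 m·K/W
Known resistances:
  R'_conv,in = 1/(2πr h) = 1/(2π·0.0980·728) = 0.002231 m·K/W
  R'_stainless steel = ln(0.118/0.0980)/(2πk) = 0.1857/(2π·14.1) = 0.002096 m·K/W
R_perlite = ΣR − ΣR_known = 2.179 − 0.004327 = 2.175 m·K/W
ln(r₂/r₁)/(2πk) = 2.175 ⇒ k = 0.7508/(2π·2.175) = 0.0549 W/m·K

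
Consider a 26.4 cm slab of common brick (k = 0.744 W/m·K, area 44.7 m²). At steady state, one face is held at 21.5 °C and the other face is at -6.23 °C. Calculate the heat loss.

Q = kA·ΔT/L = 0.744 × 44.7 × |21.5 °C − -6.23 °C| / 0.264 = 3490 W

Q = 3.49 kW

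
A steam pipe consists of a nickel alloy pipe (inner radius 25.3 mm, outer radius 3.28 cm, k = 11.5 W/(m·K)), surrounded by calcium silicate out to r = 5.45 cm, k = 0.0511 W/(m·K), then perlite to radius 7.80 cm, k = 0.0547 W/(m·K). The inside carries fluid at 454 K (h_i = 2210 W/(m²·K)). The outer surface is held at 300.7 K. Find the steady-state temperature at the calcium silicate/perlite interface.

T = 361.5 K

Treat each layer as a resistance in series:
  R'_conv,in = 1/(2πr h) = 1/(2π·0.0253·2210) = 0.002846 m·K/W
  R'_nickel alloy = ln(0.0328/0.0253)/(2πk) = 0.2596/(2π·11.5) = 0.003593 m·K/W
  R'_calcium silicate = ln(0.0545/0.0328)/(2πk) = 0.5078/(2π·0.0511) = 1.581 m·K/W
  R'_perlite = ln(0.0780/0.0545)/(2πk) = 0.3585/(2π·0.0547) = 1.043 m·K/W
ΣR = 0.002846 + 0.003593 + 1.581 + 1.043 = 2.630 m·K/W
Q' = ΔT/ΣR = (454 K − 300.7 K)/2.630 = 58.29 W/m
From the inner boundary to the calcium silicate/perlite interface, ΣR_partial = 1.587 m·K/W.
T_interface = T_in − Q'·ΣR_partial = 454 K − (58.29)(1.587) = 361.5 K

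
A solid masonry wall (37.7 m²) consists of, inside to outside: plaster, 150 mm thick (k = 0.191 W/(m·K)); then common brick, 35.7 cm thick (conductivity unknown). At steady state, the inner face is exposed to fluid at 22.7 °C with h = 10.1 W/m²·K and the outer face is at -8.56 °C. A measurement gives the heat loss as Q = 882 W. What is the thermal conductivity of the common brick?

k = 0.790 W/m·K

ΣR = ΔT/Q = |22.7 − -8.56|/882 = 0.03544 K/W
Known resistances:
  R_conv,in = 1/(hA) = 1/(10.1·37.7) = 0.002626 K/W
  R_plaster = L/(kA) = 0.150/(0.191·37.7) = 0.02083 K/W
R_common brick = ΣR − ΣR_known = 0.03544 − 0.02346 = 0.01198 K/W
L/(kA) = 0.01198 ⇒ k = 0.357/(0.01198·37.7) = 0.790 W/m·K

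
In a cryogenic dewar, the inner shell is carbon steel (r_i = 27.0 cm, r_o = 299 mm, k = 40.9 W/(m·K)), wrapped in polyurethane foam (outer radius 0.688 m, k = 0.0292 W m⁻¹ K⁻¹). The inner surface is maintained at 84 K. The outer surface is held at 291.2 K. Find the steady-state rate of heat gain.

Q = 40.2 W

Treat each layer as a resistance in series:
  R_carbon steel = (1/0.270 − 1/0.299)/(4πk) = 0.3592/(4π·40.9) = 6.989×10^-4 K/W
  R_polyurethane foam = (1/0.299 − 1/0.688)/(4πk) = 1.891/(4π·0.0292) = 5.153 K/W
ΣR = 6.989×10^-4 + 5.153 = 5.154 K/W
Q = ΔT/ΣR = (84 K − 291.2 K)/5.154 = -40.2 W
(Negative Q ⇒ heat flows inward; heat gain = 40.2 W.)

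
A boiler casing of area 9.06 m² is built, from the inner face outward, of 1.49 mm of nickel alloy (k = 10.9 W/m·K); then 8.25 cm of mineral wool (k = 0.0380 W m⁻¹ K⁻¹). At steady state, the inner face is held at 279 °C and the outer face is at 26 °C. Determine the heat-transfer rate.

Q = 1060 W

Series thermal resistances, inner to outer:
  R_nickel alloy = L/(kA) = 0.00149/(10.9·9.06) = 1.509×10^-5 K/W
  R_mineral wool = L/(kA) = 0.0825/(0.0380·9.06) = 0.2396 K/W
ΣR = 1.509×10^-5 + 0.2396 = 0.2396 K/W
Q = ΔT/ΣR = (279 °C − 26 °C)/0.2396 = 1060 W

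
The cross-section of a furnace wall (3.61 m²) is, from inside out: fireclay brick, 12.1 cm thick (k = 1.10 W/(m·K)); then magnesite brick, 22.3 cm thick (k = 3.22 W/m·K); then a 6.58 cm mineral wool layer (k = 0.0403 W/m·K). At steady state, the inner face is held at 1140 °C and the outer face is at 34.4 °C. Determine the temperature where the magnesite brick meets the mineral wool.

T = 1031 °C

Resistance network (inner→outer):
  R_fireclay brick = L/(kA) = 0.121/(1.10·3.61) = 0.03047 K/W
  R_magnesite brick = L/(kA) = 0.223/(3.22·3.61) = 0.01918 K/W
  R_mineral wool = L/(kA) = 0.0658/(0.0403·3.61) = 0.4523 K/W
ΣR = 0.03047 + 0.01918 + 0.4523 = 0.5020 K/W
Q = ΔT/ΣR = (1140 °C − 34.4 °C)/0.5020 = 2202 W
From the inner boundary to the magnesite brick/mineral wool interface, ΣR_partial = 0.04965 K/W.
T_interface = T_in − Q·ΣR_partial = 1140 °C − (2202)(0.04965) = 1031 °C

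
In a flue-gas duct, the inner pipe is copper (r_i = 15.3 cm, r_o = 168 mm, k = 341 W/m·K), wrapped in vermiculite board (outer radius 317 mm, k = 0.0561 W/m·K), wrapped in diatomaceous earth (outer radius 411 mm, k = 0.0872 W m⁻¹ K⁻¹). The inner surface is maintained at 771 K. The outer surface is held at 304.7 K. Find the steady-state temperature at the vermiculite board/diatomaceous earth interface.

T = 402 K

Series thermal resistances, inner to outer:
  R'_copper = ln(0.168/0.153)/(2πk) = 0.09353/(2π·341) = 4.365×10^-5 m·K/W
  R'_vermiculite board = ln(0.317/0.168)/(2πk) = 0.6349/(2π·0.0561) = 1.801 m·K/W
  R'_diatomaceous earth = ln(0.411/0.317)/(2πk) = 0.2597/(2π·0.0872) = 0.4740 m·K/W
ΣR = 4.365×10^-5 + 1.801 + 0.4740 = 2.275 m·K/W
Q' = ΔT/ΣR = (771 K − 304.7 K)/2.275 = 205.0 W/m
From the inner boundary to the vermiculite board/diatomaceous earth interface, ΣR_partial = 1.801 m·K/W.
T_interface = T_in − Q'·ΣR_partial = 771 K − (205.0)(1.801) = 402 K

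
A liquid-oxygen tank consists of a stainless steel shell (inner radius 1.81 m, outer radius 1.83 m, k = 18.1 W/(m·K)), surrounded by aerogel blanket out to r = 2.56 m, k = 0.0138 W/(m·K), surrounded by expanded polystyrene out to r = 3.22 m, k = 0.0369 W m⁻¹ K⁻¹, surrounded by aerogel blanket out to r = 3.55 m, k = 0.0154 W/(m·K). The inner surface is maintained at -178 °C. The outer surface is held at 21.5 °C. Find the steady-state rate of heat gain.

Resistance network (inner→outer):
  R_stainless steel = (1/1.81 − 1/1.83)/(4πk) = 0.006038/(4π·18.1) = 2.655×10^-5 K/W
  R_aerogel blanket = (1/1.83 − 1/2.56)/(4πk) = 0.1558/(4π·0.0138) = 0.8986 K/W
  R_expanded polystyrene = (1/2.56 − 1/3.22)/(4πk) = 0.08007/(4π·0.0369) = 0.1727 K/W
  R_aerogel blanket = (1/3.22 − 1/3.55)/(4πk) = 0.02887/(4π·0.0154) = 0.1492 K/W
ΣR = 2.655×10^-5 + 0.8986 + 0.1727 + 0.1492 = 1.221 K/W
Q = ΔT/ΣR = (-178 °C − 21.5 °C)/1.221 = -163 W
(Negative Q ⇒ heat flows inward; heat gain = 163 W.)

Q = 163 W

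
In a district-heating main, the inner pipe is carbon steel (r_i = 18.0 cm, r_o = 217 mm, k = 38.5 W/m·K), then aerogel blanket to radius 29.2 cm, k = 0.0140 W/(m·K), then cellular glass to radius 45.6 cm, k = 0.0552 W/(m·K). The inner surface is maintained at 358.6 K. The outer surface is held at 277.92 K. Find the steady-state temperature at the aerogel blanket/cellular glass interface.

Resistance network (inner→outer):
  R'_carbon steel = ln(0.217/0.180)/(2πk) = 0.1869/(2π·38.5) = 7.728×10^-4 m·K/W
  R'_aerogel blanket = ln(0.292/0.217)/(2πk) = 0.2969/(2π·0.0140) = 3.375 m·K/W
  R'_cellular glass = ln(0.456/0.292)/(2πk) = 0.4457/(2π·0.0552) = 1.285 m·K/W
ΣR = 7.728×10^-4 + 3.375 + 1.285 = 4.661 m·K/W
Q' = ΔT/ΣR = (358.6 K − 277.92 K)/4.661 = 17.31 W/m
From the inner boundary to the aerogel blanket/cellular glass interface, ΣR_partial = 3.376 m·K/W.
T_interface = T_in − Q'·ΣR_partial = 358.6 K − (17.31)(3.376) = 300.2 K

T = 300.2 K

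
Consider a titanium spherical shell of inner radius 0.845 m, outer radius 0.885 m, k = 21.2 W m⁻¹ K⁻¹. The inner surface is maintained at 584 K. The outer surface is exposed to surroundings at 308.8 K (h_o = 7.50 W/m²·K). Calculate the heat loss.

Q = 20000 W

Treat each layer as a resistance in series:
  R_titanium = (1/0.845 − 1/0.885)/(4πk) = 0.05349/(4π·21.2) = 2.008×10^-4 K/W
  R_conv,out = 1/(4πr²h) = 1/(4π·0.885²·7.50) = 0.01355 K/W
ΣR = 2.008×10^-4 + 0.01355 = 0.01375 K/W
Q = ΔT/ΣR = (584 K − 308.8 K)/0.01375 = 20000 W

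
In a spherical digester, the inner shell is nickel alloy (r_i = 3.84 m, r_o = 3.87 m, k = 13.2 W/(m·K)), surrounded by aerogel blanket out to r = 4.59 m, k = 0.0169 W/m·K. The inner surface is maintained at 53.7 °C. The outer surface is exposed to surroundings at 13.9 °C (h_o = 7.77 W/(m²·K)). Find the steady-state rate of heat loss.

Treat each layer as a resistance in series:
  R_nickel alloy = (1/3.84 − 1/3.87)/(4πk) = 0.002019/(4π·13.2) = 1.217×10^-5 K/W
  R_aerogel blanket = (1/3.87 − 1/4.59)/(4πk) = 0.04053/(4π·0.0169) = 0.1909 K/W
  R_conv,out = 1/(4πr²h) = 1/(4π·4.59²·7.77) = 4.861×10^-4 K/W
ΣR = 1.217×10^-5 + 0.1909 + 4.861×10^-4 = 0.1914 K/W
Q = ΔT/ΣR = (53.7 °C − 13.9 °C)/0.1914 = 208 W

Q = 208 W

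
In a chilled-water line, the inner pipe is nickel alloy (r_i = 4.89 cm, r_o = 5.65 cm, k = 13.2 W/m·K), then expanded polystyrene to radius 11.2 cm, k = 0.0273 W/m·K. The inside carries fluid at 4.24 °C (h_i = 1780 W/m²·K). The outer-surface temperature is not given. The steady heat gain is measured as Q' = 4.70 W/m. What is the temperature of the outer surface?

T_out = 23.0 °C

Series resistances:
  R'_conv,in = 1/(2πr h) = 1/(2π·0.0489·1780) = 0.001828 m·K/W
  R'_nickel alloy = ln(0.0565/0.0489)/(2πk) = 0.1445/(2π·13.2) = 0.001742 m·K/W
  R'_expanded polystyrene = ln(0.112/0.0565)/(2πk) = 0.6843/(2π·0.0273) = 3.989 m·K/W
ΣR = 3.993 m·K/W
ΔT = Q'·ΣR = 4.70 × 3.993 = 18.77 K
Heat flows inward, so T_out = T_in + ΔT = 4.24 + 18.77 = 23.0 °C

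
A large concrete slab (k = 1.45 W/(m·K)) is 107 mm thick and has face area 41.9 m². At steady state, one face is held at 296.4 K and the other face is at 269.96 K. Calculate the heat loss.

Q = kA·ΔT/L = 1.45 × 41.9 × |296.4 K − 269.96 K| / 0.107 = 15000 W

Q = 15.0 kW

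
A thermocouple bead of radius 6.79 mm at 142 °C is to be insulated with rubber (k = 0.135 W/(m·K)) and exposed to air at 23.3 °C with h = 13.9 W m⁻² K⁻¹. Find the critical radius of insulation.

r_cr = 1.94 cm

For a sphere, r_cr = 2k_ins/h = 2·0.135/13.9 = 0.0194 m = 1.94 cm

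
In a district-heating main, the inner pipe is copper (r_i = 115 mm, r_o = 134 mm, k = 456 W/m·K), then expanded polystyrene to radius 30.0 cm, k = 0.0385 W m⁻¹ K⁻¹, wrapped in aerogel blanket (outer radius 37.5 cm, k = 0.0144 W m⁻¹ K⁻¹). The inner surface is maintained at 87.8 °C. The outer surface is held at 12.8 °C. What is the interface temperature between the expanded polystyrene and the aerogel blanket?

Treat each layer as a resistance in series:
  R'_copper = ln(0.134/0.115)/(2πk) = 0.1529/(2π·456) = 5.337×10^-5 m·K/W
  R'_expanded polystyrene = ln(0.300/0.134)/(2πk) = 0.8059/(2π·0.0385) = 3.332 m·K/W
  R'_aerogel blanket = ln(0.375/0.300)/(2πk) = 0.2231/(2π·0.0144) = 2.466 m·K/W
ΣR = 5.337×10^-5 + 3.332 + 2.466 = 5.798 m·K/W
Q' = ΔT/ΣR = (87.8 °C − 12.8 °C)/5.798 = 12.94 W/m
From the inner boundary to the expanded polystyrene/aerogel blanket interface, ΣR_partial = 3.332 m·K/W.
T_interface = T_in − Q'·ΣR_partial = 87.8 °C − (12.94)(3.332) = 44.7 °C

T = 44.7 °C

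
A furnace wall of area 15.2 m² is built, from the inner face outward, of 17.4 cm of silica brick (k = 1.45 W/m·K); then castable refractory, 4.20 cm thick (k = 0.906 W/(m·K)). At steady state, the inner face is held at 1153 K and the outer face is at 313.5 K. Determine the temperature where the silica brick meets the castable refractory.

T = 547 K

Resistance network (inner→outer):
  R_silica brick = L/(kA) = 0.174/(1.45·15.2) = 0.007895 K/W
  R_castable refractory = L/(kA) = 0.0420/(0.906·15.2) = 0.003050 K/W
ΣR = 0.007895 + 0.003050 = 0.01094 K/W
Q = ΔT/ΣR = (1153 K − 313.5 K)/0.01094 = 76740 W
From the inner boundary to the silica brick/castable refractory interface, ΣR_partial = 0.007895 K/W.
T_interface = T_in − Q·ΣR_partial = 1153 K − (76740)(0.007895) = 547 K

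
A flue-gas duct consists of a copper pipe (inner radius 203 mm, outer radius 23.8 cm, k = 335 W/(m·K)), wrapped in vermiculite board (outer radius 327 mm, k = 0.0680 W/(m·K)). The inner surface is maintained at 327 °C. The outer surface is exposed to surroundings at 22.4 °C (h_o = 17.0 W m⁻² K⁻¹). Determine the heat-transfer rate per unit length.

Series thermal resistances, inner to outer:
  R'_copper = ln(0.238/0.203)/(2πk) = 0.1591/(2π·335) = 7.557×10^-5 m·K/W
  R'_vermiculite board = ln(0.327/0.238)/(2πk) = 0.3177/(2π·0.0680) = 0.7436 m·K/W
  R'_conv,out = 1/(2πr h) = 1/(2π·0.327·17.0) = 0.02863 m·K/W
ΣR = 7.557×10^-5 + 0.7436 + 0.02863 = 0.7723 m·K/W
Q' = ΔT/ΣR = (327 °C − 22.4 °C)/0.7723 = 394 W/m

Q' = 394 W/m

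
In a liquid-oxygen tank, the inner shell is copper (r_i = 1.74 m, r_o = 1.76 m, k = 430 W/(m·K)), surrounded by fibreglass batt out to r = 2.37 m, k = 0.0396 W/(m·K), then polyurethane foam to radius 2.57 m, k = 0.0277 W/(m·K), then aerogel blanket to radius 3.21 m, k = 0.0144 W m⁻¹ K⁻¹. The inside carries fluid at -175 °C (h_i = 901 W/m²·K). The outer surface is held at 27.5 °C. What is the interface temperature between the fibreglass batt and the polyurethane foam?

Series thermal resistances, inner to outer:
  R_conv,in = 1/(4πr²h) = 1/(4π·1.74²·901) = 2.917×10^-5 K/W
  R_copper = (1/1.74 − 1/1.76)/(4πk) = 0.006531/(4π·430) = 1.209×10^-6 K/W
  R_fibreglass batt = (1/1.76 − 1/2.37)/(4πk) = 0.1462/(4π·0.0396) = 0.2939 K/W
  R_polyurethane foam = (1/2.37 − 1/2.57)/(4πk) = 0.03284/(4π·0.0277) = 0.09433 K/W
  R_aerogel blanket = (1/2.57 − 1/3.21)/(4πk) = 0.07758/(4π·0.0144) = 0.4287 K/W
ΣR = 2.917×10^-5 + 1.209×10^-6 + 0.2939 + 0.09433 + 0.4287 = 0.8170 K/W
Q = ΔT/ΣR = (-175 °C − 27.5 °C)/0.8170 = -247.9 W
From the inner boundary to the fibreglass batt/polyurethane foam interface, ΣR_partial = 0.2939 K/W.
T_interface = T_in − Q·ΣR_partial = -175 °C − (-247.9)(0.2939) = -102 °C

T = -102 °C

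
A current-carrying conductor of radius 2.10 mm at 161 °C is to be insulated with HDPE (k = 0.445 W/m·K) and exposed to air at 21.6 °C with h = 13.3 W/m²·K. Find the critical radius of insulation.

For a cylinder, r_cr = k_ins/h = 0.445/13.3 = 0.0335 m = 3.35 cm

r_cr = 3.35 cm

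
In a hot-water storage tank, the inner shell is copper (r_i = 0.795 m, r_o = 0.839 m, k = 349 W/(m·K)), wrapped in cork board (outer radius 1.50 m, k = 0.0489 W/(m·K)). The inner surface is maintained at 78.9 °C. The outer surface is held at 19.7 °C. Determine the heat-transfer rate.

Q = 69.3 W

Series thermal resistances, inner to outer:
  R_copper = (1/0.795 − 1/0.839)/(4πk) = 0.06597/(4π·349) = 1.504×10^-5 K/W
  R_cork board = (1/0.839 − 1/1.50)/(4πk) = 0.5252/(4π·0.0489) = 0.8547 K/W
ΣR = 1.504×10^-5 + 0.8547 = 0.8547 K/W
Q = ΔT/ΣR = (78.9 °C − 19.7 °C)/0.8547 = 69.3 W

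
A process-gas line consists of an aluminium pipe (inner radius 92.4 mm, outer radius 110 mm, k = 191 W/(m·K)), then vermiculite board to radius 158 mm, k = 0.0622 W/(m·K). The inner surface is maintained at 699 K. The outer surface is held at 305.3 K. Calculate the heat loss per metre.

Treat each layer as a resistance in series:
  R'_aluminium = ln(0.110/0.0924)/(2πk) = 0.1744/(2π·191) = 1.453×10^-4 m·K/W
  R'_vermiculite board = ln(0.158/0.110)/(2πk) = 0.3621/(2π·0.0622) = 0.9266 m·K/W
ΣR = 1.453×10^-4 + 0.9266 = 0.9267 m·K/W
Q' = ΔT/ΣR = (699 K − 305.3 K)/0.9267 = 425 W/m

Q' = 425 W/m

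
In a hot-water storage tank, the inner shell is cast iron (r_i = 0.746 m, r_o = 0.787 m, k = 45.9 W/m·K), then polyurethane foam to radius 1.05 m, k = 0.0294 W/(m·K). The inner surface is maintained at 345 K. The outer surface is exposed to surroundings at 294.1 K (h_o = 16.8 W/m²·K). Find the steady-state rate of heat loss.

Treat each layer as a resistance in series:
  R_cast iron = (1/0.746 − 1/0.787)/(4πk) = 0.06983/(4π·45.9) = 1.211×10^-4 K/W
  R_polyurethane foam = (1/0.787 − 1/1.05)/(4πk) = 0.3183/(4π·0.0294) = 0.8615 K/W
  R_conv,out = 1/(4πr²h) = 1/(4π·1.05²·16.8) = 0.004296 K/W
ΣR = 1.211×10^-4 + 0.8615 + 0.004296 = 0.8659 K/W
Q = ΔT/ΣR = (345 K − 294.1 K)/0.8659 = 58.8 W

Q = 58.8 W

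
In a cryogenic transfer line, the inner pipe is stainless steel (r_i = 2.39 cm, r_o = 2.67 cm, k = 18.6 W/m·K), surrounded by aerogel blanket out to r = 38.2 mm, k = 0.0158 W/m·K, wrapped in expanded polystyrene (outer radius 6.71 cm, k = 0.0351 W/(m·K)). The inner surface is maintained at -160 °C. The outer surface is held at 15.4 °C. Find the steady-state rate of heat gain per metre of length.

Q' = 28.5 W/m

Series thermal resistances, inner to outer:
  R'_stainless steel = ln(0.0267/0.0239)/(2πk) = 0.1108/(2π·18.6) = 9.480×10^-4 m·K/W
  R'_aerogel blanket = ln(0.0382/0.0267)/(2πk) = 0.3582/(2π·0.0158) = 3.608 m·K/W
  R'_expanded polystyrene = ln(0.0671/0.0382)/(2πk) = 0.5633/(2π·0.0351) = 2.554 m·K/W
ΣR = 9.480×10^-4 + 3.608 + 2.554 = 6.163 m·K/W
Q' = ΔT/ΣR = (-160 °C − 15.4 °C)/6.163 = -28.5 W/m
(Negative Q' ⇒ heat flows inward; heat gain = 28.5 W/m.)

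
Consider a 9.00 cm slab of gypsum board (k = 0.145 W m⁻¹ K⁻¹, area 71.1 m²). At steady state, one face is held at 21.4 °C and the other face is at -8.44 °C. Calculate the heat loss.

Q = kA·ΔT/L = 0.145 × 71.1 × |21.4 °C − -8.44 °C| / 0.0900 = 3420 W

Q = 3.42 kW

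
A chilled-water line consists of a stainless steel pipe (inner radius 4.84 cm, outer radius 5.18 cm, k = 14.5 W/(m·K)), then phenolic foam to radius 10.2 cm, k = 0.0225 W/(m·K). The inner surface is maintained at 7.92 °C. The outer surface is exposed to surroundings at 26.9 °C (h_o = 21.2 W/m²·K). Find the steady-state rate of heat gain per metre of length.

Series thermal resistances, inner to outer:
  R'_stainless steel = ln(0.0518/0.0484)/(2πk) = 0.06789/(2π·14.5) = 7.452×10^-4 m·K/W
  R'_phenolic foam = ln(0.102/0.0518)/(2πk) = 0.6776/(2π·0.0225) = 4.793 m·K/W
  R'_conv,out = 1/(2πr h) = 1/(2π·0.102·21.2) = 0.07360 m·K/W
ΣR = 7.452×10^-4 + 4.793 + 0.07360 = 4.867 m·K/W
Q' = ΔT/ΣR = (7.92 °C − 26.9 °C)/4.867 = -3.90 W/m
(Negative Q' ⇒ heat flows inward; heat gain = 3.90 W/m.)

Q' = 3.90 W/m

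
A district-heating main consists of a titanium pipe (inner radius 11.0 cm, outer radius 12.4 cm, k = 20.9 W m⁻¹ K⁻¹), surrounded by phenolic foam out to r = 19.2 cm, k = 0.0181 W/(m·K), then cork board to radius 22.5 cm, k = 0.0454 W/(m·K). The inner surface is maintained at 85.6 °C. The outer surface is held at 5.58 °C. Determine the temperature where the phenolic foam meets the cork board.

T = 15.7 °C

Series thermal resistances, inner to outer:
  R'_titanium = ln(0.124/0.110)/(2πk) = 0.1198/(2π·20.9) = 9.123×10^-4 m·K/W
  R'_phenolic foam = ln(0.192/0.124)/(2πk) = 0.4372/(2π·0.0181) = 3.844 m·K/W
  R'_cork board = ln(0.225/0.192)/(2πk) = 0.1586/(2π·0.0454) = 0.5560 m·K/W
ΣR = 9.123×10^-4 + 3.844 + 0.5560 = 4.401 m·K/W
Q' = ΔT/ΣR = (85.6 °C − 5.58 °C)/4.401 = 18.18 W/m
From the inner boundary to the phenolic foam/cork board interface, ΣR_partial = 3.845 m·K/W.
T_interface = T_in − Q'·ΣR_partial = 85.6 °C − (18.18)(3.845) = 15.7 °C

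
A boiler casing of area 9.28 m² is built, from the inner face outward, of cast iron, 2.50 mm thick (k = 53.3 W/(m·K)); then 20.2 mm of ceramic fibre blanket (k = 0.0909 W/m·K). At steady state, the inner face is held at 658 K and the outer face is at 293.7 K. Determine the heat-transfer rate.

Q = 15.2 kW

Treat each layer as a resistance in series:
  R_cast iron = L/(kA) = 0.00250/(53.3·9.28) = 5.054×10^-6 K/W
  R_ceramic fibre blanket = L/(kA) = 0.0202/(0.0909·9.28) = 0.02395 K/W
ΣR = 5.054×10^-6 + 0.02395 = 0.02396 K/W
Q = ΔT/ΣR = (658 K − 293.7 K)/0.02396 = 15200 W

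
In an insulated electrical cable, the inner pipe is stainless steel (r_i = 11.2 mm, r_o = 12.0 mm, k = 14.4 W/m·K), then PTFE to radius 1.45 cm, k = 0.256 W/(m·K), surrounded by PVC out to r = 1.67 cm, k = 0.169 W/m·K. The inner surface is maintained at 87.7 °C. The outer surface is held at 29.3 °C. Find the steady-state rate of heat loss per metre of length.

Q' = 232 W/m

Series thermal resistances, inner to outer:
  R'_stainless steel = ln(0.0120/0.0112)/(2πk) = 0.06899/(2π·14.4) = 7.625×10^-4 m·K/W
  R'_PTFE = ln(0.0145/0.0120)/(2πk) = 0.1892/(2π·0.256) = 0.1177 m·K/W
  R'_PVC = ln(0.0167/0.0145)/(2πk) = 0.1413/(2π·0.169) = 0.1330 m·K/W
ΣR = 7.625×10^-4 + 0.1177 + 0.1330 = 0.2515 m·K/W
Q' = ΔT/ΣR = (87.7 °C − 29.3 °C)/0.2515 = 232 W/m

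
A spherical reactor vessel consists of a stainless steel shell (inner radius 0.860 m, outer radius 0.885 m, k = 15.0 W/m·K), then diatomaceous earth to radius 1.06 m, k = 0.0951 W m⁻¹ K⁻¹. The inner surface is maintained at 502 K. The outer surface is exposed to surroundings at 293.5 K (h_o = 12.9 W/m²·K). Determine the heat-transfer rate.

Q = 1290 W

Resistance network (inner→outer):
  R_stainless steel = (1/0.860 − 1/0.885)/(4πk) = 0.03285/(4π·15.0) = 1.743×10^-4 K/W
  R_diatomaceous earth = (1/0.885 − 1/1.06)/(4πk) = 0.1865/(4π·0.0951) = 0.1561 K/W
  R_conv,out = 1/(4πr²h) = 1/(4π·1.06²·12.9) = 0.005490 K/W
ΣR = 1.743×10^-4 + 0.1561 + 0.005490 = 0.1618 K/W
Q = ΔT/ΣR = (502 K − 293.5 K)/0.1618 = 1290 W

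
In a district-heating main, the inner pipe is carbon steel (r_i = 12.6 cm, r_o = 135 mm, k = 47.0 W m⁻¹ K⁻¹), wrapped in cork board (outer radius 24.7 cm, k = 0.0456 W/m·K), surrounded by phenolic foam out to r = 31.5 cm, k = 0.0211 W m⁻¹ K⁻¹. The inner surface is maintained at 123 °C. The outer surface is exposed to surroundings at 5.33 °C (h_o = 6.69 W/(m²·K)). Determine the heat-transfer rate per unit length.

Series thermal resistances, inner to outer:
  R'_carbon steel = ln(0.135/0.126)/(2πk) = 0.06899/(2π·47.0) = 2.336×10^-4 m·K/W
  R'_cork board = ln(0.247/0.135)/(2πk) = 0.6041/(2π·0.0456) = 2.109 m·K/W
  R'_phenolic foam = ln(0.315/0.247)/(2πk) = 0.2432/(2π·0.0211) = 1.834 m·K/W
  R'_conv,out = 1/(2πr h) = 1/(2π·0.315·6.69) = 0.07552 m·K/W
ΣR = 2.336×10^-4 + 2.109 + 1.834 + 0.07552 = 4.019 m·K/W
Q' = ΔT/ΣR = (123 °C − 5.33 °C)/4.019 = 29.3 W/m

Q' = 29.3 W/m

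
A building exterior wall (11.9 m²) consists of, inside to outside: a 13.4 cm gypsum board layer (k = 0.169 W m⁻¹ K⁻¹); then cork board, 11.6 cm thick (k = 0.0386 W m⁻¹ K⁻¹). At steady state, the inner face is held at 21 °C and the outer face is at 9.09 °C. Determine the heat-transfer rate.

Series thermal resistances, inner to outer:
  R_gypsum board = L/(kA) = 0.134/(0.169·11.9) = 0.06663 K/W
  R_cork board = L/(kA) = 0.116/(0.0386·11.9) = 0.2525 K/W
ΣR = 0.06663 + 0.2525 = 0.3191 K/W
Q = ΔT/ΣR = (21 °C − 9.09 °C)/0.3191 = 37.3 W

Q = 37.3 W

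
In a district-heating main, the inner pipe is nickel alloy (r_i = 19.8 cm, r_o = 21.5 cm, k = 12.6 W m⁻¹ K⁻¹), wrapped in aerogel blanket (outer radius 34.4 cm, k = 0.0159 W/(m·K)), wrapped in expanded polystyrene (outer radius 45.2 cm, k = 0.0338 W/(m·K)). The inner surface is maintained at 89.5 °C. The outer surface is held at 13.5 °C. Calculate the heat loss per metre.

Q' = 12.7 W/m

Series thermal resistances, inner to outer:
  R'_nickel alloy = ln(0.215/0.198)/(2πk) = 0.08237/(2π·12.6) = 0.001040 m·K/W
  R'_aerogel blanket = ln(0.344/0.215)/(2πk) = 0.4700/(2π·0.0159) = 4.705 m·K/W
  R'_expanded polystyrene = ln(0.452/0.344)/(2πk) = 0.2730/(2π·0.0338) = 1.286 m·K/W
ΣR = 0.001040 + 4.705 + 1.286 = 5.992 m·K/W
Q' = ΔT/ΣR = (89.5 °C − 13.5 °C)/5.992 = 12.7 W/m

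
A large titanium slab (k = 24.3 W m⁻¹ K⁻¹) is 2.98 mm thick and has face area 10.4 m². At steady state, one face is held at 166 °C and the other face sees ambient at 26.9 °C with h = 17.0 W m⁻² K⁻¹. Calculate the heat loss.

Q = 24.5 kW

Treat each layer as a resistance in series:
  R_titanium = L/(kA) = 0.00298/(24.3·10.4) = 1.179×10^-5 K/W
  R_conv,out = 1/(hA) = 1/(17.0·10.4) = 0.005656 K/W
ΣR = 1.179×10^-5 + 0.005656 = 0.005668 K/W
Q = ΔT/ΣR = (166 °C − 26.9 °C)/0.005668 = 24500 W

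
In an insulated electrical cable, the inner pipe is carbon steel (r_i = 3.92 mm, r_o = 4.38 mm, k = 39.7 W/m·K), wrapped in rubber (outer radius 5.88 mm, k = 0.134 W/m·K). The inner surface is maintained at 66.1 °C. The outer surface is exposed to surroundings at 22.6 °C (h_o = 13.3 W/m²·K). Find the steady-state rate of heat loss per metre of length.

Q' = 18.2 W/m

Treat each layer as a resistance in series:
  R'_carbon steel = ln(0.00438/0.00392)/(2πk) = 0.1110/(2π·39.7) = 4.448×10^-4 m·K/W
  R'_rubber = ln(0.00588/0.00438)/(2πk) = 0.2945/(2π·0.134) = 0.3498 m·K/W
  R'_conv,out = 1/(2πr h) = 1/(2π·0.00588·13.3) = 2.035 m·K/W
ΣR = 4.448×10^-4 + 0.3498 + 2.035 = 2.385 m·K/W
Q' = ΔT/ΣR = (66.1 °C − 22.6 °C)/2.385 = 18.2 W/m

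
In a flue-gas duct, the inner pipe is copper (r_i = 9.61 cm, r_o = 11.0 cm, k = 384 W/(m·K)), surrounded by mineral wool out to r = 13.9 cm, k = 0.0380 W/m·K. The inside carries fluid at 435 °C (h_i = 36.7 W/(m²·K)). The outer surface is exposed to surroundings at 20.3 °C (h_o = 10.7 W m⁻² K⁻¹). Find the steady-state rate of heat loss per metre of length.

Q' = 366 W/m

Treat each layer as a resistance in series:
  R'_conv,in = 1/(2πr h) = 1/(2π·0.0961·36.7) = 0.04513 m·K/W
  R'_copper = ln(0.110/0.0961)/(2πk) = 0.1351/(2π·384) = 5.599×10^-5 m·K/W
  R'_mineral wool = ln(0.139/0.110)/(2πk) = 0.2340/(2π·0.0380) = 0.9800 m·K/W
  R'_conv,out = 1/(2πr h) = 1/(2π·0.139·10.7) = 0.1070 m·K/W
ΣR = 0.04513 + 5.599×10^-5 + 0.9800 + 0.1070 = 1.132 m·K/W
Q' = ΔT/ΣR = (435 °C − 20.3 °C)/1.132 = 366 W/m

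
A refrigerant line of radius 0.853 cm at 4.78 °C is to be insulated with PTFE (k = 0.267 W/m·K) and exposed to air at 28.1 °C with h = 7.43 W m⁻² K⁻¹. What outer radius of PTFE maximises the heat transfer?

r_cr = 3.59 cm

For a cylinder, r_cr = k_ins/h = 0.267/7.43 = 0.0359 m = 3.59 cm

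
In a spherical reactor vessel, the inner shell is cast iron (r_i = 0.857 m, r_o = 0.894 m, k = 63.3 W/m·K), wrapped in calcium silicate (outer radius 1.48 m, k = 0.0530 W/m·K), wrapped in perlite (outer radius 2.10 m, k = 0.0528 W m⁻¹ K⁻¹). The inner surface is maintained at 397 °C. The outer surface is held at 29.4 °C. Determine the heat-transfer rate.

Series thermal resistances, inner to outer:
  R_cast iron = (1/0.857 − 1/0.894)/(4πk) = 0.04829/(4π·63.3) = 6.071×10^-5 K/W
  R_calcium silicate = (1/0.894 − 1/1.48)/(4πk) = 0.4429/(4π·0.0530) = 0.6650 K/W
  R_perlite = (1/1.48 − 1/2.10)/(4πk) = 0.1995/(4π·0.0528) = 0.3007 K/W
ΣR = 6.071×10^-5 + 0.6650 + 0.3007 = 0.9658 K/W
Q = ΔT/ΣR = (397 °C − 29.4 °C)/0.9658 = 381 W

Q = 381 W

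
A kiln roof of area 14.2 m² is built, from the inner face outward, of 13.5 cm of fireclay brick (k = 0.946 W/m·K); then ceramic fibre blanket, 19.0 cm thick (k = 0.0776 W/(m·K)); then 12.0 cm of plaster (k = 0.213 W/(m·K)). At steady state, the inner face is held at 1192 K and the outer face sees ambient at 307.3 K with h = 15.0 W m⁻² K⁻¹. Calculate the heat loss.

Q = 3900 W

Series thermal resistances, inner to outer:
  R_fireclay brick = L/(kA) = 0.135/(0.946·14.2) = 0.01005 K/W
  R_ceramic fibre blanket = L/(kA) = 0.190/(0.0776·14.2) = 0.1724 K/W
  R_plaster = L/(kA) = 0.120/(0.213·14.2) = 0.03967 K/W
  R_conv,out = 1/(hA) = 1/(15.0·14.2) = 0.004695 K/W
ΣR = 0.01005 + 0.1724 + 0.03967 + 0.004695 = 0.2268 K/W
Q = ΔT/ΣR = (1192 K − 307.3 K)/0.2268 = 3900 W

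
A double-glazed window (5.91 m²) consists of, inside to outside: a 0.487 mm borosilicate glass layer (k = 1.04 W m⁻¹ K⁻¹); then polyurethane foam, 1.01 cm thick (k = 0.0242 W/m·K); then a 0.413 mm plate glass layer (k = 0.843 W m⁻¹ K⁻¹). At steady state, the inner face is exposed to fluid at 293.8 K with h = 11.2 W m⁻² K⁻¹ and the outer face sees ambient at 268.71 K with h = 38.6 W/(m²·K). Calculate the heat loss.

Treat each layer as a resistance in series:
  R_conv,in = 1/(hA) = 1/(11.2·5.91) = 0.01511 K/W
  R_borosilicate glass = L/(kA) = 4.87×10^-4/(1.04·5.91) = 7.923×10^-5 K/W
  R_polyurethane foam = L/(kA) = 0.0101/(0.0242·5.91) = 0.07062 K/W
  R_plate glass = L/(kA) = 4.13×10^-4/(0.843·5.91) = 8.290×10^-5 K/W
  R_conv,out = 1/(hA) = 1/(38.6·5.91) = 0.004384 K/W
ΣR = 0.01511 + 7.923×10^-5 + 0.07062 + 8.290×10^-5 + 0.004384 = 0.09028 K/W
Q = ΔT/ΣR = (293.8 K − 268.71 K)/0.09028 = 278 W

Q = 278 W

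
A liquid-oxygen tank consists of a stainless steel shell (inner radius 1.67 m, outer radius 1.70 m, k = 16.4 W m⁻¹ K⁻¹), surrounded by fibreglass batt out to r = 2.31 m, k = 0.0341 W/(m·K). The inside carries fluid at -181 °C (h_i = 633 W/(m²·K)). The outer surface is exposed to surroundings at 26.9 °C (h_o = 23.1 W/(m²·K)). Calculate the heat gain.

Q = 572 W

Resistance network (inner→outer):
  R_conv,in = 1/(4πr²h) = 1/(4π·1.67²·633) = 4.508×10^-5 K/W
  R_stainless steel = (1/1.67 − 1/1.70)/(4πk) = 0.01057/(4π·16.4) = 5.127×10^-5 K/W
  R_fibreglass batt = (1/1.70 − 1/2.31)/(4πk) = 0.1553/(4π·0.0341) = 0.3625 K/W
  R_conv,out = 1/(4πr²h) = 1/(4π·2.31²·23.1) = 6.456×10^-4 K/W
ΣR = 4.508×10^-5 + 5.127×10^-5 + 0.3625 + 6.456×10^-4 = 0.3632 K/W
Q = ΔT/ΣR = (-181 °C − 26.9 °C)/0.3632 = -572 W
(Negative Q ⇒ heat flows inward; heat gain = 572 W.)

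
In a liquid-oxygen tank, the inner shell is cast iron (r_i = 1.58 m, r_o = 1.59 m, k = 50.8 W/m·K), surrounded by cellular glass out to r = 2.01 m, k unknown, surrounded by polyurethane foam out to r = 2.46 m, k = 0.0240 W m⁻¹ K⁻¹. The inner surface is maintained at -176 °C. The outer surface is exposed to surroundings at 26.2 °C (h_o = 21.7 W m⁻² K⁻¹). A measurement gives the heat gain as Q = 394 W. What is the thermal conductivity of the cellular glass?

ΣR = ΔT/Q = |-176 − 26.2|/394 = 0.5132 K/W
Known resistances:
  R_cast iron = (1/1.58 − 1/1.59)/(4πk) = 0.003981/(4π·50.8) = 6.236×10^-6 K/W
  R_polyurethane foam = (1/2.01 − 1/2.46)/(4πk) = 0.09101/(4π·0.0240) = 0.3018 K/W
  R_conv,out = 1/(4πr²h) = 1/(4π·2.46²·21.7) = 6.060×10^-4 K/W
R_cellular glass = ΣR − ΣR_known = 0.5132 − 0.3024 = 0.2108 K/W
(1/r₁−1/r₂)/(4πk) = 0.2108 ⇒ k = 0.1314/(4π·0.2108) = 0.0496 W/m·K

k = 0.0496 W/m·K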